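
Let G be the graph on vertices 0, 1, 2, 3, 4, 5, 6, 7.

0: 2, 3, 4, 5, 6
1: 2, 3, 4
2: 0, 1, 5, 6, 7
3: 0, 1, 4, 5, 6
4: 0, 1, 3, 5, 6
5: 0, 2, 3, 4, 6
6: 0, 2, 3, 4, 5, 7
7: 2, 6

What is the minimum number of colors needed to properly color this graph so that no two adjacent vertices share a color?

0, 3, 4, 5, 6 form a clique, so at least 5 colors are needed.
A valid assignment using 5 colors: 0=e, 1=a, 2=b, 3=c, 4=b, 5=d, 6=a, 7=c. Every edge joins two different colors.

5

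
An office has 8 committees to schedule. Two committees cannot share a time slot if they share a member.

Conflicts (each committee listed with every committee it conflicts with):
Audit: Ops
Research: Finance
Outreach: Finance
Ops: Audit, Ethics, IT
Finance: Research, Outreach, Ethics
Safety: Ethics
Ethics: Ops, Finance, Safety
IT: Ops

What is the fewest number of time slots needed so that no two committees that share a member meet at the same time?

2

Safety and Ethics conflict, so at least 2 time slots are needed.
2 time slots suffice: time slot 1 → {Audit, Research, Outreach, Ethics, IT}; time slot 2 → {Ops, Finance, Safety}. Each listed conflict is separated.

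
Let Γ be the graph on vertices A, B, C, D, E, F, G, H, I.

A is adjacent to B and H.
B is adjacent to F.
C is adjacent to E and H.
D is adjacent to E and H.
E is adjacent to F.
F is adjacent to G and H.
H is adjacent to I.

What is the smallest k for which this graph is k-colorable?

E and F are adjacent, so at least 2 colors are needed.
A valid assignment using 2 colors: A=2, B=1, C=2, D=2, E=1, F=2, G=1, H=1, I=2. No two adjacent vertices share a color.

2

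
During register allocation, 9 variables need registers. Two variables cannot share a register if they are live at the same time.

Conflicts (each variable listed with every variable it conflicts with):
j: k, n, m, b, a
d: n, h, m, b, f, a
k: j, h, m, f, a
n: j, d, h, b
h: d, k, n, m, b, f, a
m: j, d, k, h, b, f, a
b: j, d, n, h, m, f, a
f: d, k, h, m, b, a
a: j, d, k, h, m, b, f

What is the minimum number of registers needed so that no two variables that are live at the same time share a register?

6

d, h, m, b, f, a pairwise conflict, so at least 6 registers are needed.
Using 6 registers: j=4, d=5, k=2, n=1, h=4, m=3, b=2, f=6, a=1. Every pair that conflicts lands in different registers.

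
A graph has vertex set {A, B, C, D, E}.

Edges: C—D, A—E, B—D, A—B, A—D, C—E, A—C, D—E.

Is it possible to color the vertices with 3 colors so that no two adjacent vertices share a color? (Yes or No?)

A, C, D, E are pairwise adjacent (a clique of size 4), so at least 4 colors are needed.
So 3 colors are not enough.

No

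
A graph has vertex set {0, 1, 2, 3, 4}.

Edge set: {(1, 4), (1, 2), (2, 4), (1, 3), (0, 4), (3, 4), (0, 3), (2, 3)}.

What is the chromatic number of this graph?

1, 2, 3, 4 form a clique, so at least 4 colors are needed.
4 colors suffice: 0=c, 1=c, 2=d, 3=b, 4=a. Every edge joins two different colors.

4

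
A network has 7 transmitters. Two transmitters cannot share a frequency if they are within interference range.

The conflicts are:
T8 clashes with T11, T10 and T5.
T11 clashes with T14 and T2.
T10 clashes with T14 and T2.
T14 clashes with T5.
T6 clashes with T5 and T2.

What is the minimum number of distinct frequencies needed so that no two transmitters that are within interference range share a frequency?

3

The cycle T11-T2-T6-T5-T14-T11 has odd length 5, so it cannot be 2-colored; at least 3 frequencies are needed.
3 frequencies suffice: frequency 1 → {T11, T10, T5}; frequency 2 → {T8, T14, T2}; frequency 3 → {T6}. Each listed conflict is separated.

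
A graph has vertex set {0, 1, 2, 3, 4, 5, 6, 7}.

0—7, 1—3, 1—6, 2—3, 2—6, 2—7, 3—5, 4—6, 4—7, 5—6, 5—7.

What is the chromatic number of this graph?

5 and 7 are adjacent, so at least 2 colors are needed.
2 colors suffice: color red → {3, 6, 7}; color blue → {0, 1, 2, 4, 5}. Every edge joins two different colors.

2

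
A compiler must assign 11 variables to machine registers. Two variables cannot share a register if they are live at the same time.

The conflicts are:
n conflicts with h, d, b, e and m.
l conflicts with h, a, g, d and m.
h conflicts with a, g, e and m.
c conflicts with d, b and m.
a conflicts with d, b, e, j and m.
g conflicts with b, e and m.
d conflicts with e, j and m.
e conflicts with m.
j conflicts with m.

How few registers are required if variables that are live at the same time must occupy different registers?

4

l, a, d, m pairwise conflict, so at least 4 registers are needed.
4 registers suffice: register 1 → {b, m}; register 2 → {h, d}; register 3 → {n, c, a, g}; register 4 → {l, e, j}. Every pair that conflicts lands in different registers.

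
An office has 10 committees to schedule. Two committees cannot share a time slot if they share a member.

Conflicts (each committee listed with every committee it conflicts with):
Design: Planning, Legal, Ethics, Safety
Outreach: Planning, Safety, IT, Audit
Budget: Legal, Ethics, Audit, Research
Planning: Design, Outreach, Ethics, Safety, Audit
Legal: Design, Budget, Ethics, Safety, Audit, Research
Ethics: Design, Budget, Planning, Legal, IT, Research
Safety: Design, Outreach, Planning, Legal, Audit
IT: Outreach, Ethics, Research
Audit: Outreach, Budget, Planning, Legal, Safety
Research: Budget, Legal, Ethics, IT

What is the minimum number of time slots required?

Budget, Legal, Ethics, Research all conflict with each other, so at least 4 time slots are needed.
4 time slots suffice: Design=4, Outreach=4, Budget=3, Planning=1, Legal=1, Ethics=2, Safety=3, IT=1, Audit=2, Research=4. Each listed conflict is separated.

4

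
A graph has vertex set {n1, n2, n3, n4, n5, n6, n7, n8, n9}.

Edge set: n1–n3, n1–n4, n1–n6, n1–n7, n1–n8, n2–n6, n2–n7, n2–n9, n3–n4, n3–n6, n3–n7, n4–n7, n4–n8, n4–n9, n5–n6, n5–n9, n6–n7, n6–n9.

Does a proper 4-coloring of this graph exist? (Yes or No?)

Yes

The chromatic number is 4. n1, n3, n4, n7 are mutually adjacent (a clique of size 4), so at least 4 colors are needed.
4 colors suffice: n1=2, n2=4, n3=4, n4=1, n5=3, n6=1, n7=3, n8=3, n9=2.
That is already a proper 4-coloring.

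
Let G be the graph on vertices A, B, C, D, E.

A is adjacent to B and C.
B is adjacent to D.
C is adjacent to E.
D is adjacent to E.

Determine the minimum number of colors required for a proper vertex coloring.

3

The cycle D-B-A-C-E-D has odd length 5, so it cannot be 2-colored; at least 3 colors are needed.
A valid assignment using 3 colors: A=1, B=2, C=2, D=3, E=1. No two adjacent vertices share a color.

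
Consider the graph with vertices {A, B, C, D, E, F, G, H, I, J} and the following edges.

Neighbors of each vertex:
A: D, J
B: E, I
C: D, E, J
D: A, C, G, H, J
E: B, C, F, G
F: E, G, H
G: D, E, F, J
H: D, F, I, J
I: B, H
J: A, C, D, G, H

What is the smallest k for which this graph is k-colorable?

3

A, D, J form a triangle, so at least 3 colors are needed.
3 colors suffice: A=3, B=2, C=3, D=1, E=1, F=2, G=3, H=3, I=1, J=2. No two adjacent vertices share a color.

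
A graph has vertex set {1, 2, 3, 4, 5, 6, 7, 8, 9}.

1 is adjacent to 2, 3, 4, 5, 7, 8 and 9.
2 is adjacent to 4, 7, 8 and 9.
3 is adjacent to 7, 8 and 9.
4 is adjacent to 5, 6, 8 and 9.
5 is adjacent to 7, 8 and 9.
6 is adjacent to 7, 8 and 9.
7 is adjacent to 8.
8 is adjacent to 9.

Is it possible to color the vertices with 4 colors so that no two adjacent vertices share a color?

1, 2, 4, 8, 9 are mutually adjacent (a clique of size 5), so at least 5 colors are needed.
So 4 colors are not enough.

No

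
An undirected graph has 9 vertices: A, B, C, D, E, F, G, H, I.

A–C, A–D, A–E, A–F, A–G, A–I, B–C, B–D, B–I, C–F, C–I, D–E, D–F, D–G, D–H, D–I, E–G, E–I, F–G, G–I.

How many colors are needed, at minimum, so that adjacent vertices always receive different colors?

5

A, D, E, G, I form a clique, so at least 5 colors are needed.
One proper 5-coloring: A=green, B=green, C=red, D=red, E=purple, F=blue, G=yellow, H=blue, I=blue. Each edge has distinct colors on its endpoints.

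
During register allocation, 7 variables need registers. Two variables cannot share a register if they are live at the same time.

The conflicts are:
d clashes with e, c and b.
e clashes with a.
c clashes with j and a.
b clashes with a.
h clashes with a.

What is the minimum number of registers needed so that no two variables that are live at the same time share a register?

b and a conflict, so at least 2 registers are needed.
2 registers suffice: d=1, e=2, c=2, b=2, h=2, j=1, a=1. No two conflicting variables share a register.

2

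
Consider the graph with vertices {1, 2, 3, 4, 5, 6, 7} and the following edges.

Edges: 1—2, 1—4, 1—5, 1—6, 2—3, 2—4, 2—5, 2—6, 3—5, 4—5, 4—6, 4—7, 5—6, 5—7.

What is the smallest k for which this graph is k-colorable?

1, 2, 4, 5, 6 are mutually adjacent (a clique of size 5), so at least 5 colors are needed.
A valid assignment using 5 colors: 1=e, 2=b, 3=c, 4=c, 5=a, 6=d, 7=b. Every edge joins two different colors.

5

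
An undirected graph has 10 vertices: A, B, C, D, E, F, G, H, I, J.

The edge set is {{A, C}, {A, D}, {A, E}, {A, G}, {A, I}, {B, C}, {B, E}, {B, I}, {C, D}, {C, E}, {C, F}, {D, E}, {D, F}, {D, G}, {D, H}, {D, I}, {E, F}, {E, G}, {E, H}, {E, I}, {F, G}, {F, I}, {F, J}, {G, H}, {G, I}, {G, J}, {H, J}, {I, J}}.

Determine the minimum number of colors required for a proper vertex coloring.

5

D, E, F, G, I form a clique, so at least 5 colors are needed.
5 colors suffice: color 1 → {E, J}; color 2 → {B, D}; color 3 → {C, G}; color 4 → {H, I}; color 5 → {A, F}. No two adjacent vertices share a color.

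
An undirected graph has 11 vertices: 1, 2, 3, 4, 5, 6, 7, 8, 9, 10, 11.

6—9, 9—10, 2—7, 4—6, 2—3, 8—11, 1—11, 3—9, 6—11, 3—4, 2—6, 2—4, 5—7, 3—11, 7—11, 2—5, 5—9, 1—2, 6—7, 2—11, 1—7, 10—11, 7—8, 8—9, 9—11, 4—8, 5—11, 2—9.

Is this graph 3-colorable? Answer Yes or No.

2, 6, 9, 11 are pairwise adjacent (a clique of size 4), so at least 4 colors are needed.
So 3 colors are not enough.

No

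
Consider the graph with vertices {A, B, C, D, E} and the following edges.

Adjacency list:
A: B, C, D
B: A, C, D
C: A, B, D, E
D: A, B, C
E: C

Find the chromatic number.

A, B, C, D are mutually adjacent (a clique of size 4), so at least 4 colors are needed.
4 colors suffice: color red → {C}; color blue → {D, E}; color green → {A}; color yellow → {B}. No two adjacent vertices share a color.

4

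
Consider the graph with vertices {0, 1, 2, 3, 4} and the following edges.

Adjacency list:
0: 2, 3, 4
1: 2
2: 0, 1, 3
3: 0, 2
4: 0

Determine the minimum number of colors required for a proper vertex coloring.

0, 2, 3 are mutually adjacent, so at least 3 colors are needed.
A valid assignment using 3 colors: 0=blue, 1=blue, 2=red, 3=green, 4=red. No two adjacent vertices share a color.

3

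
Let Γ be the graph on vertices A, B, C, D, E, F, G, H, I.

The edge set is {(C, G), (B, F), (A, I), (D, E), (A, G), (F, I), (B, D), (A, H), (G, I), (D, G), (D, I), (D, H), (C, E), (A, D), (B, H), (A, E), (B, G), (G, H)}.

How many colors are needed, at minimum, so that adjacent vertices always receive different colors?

A, D, G, H are mutually adjacent (a clique of size 4), so at least 4 colors are needed.
4 colors suffice: color 1 → {E, F, G}; color 2 → {C, D}; color 3 → {A, B}; color 4 → {H, I}. No two adjacent vertices share a color.

4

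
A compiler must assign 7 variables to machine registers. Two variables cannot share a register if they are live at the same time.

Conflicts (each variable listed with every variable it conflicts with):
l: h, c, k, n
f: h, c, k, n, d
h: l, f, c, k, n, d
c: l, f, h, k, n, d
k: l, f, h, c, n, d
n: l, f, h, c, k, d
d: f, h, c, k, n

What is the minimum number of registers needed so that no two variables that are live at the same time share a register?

f, h, c, k, n, d are mutually in conflict, so at least 6 registers are needed.
6 registers suffice: register 1 → {k}; register 2 → {n}; register 3 → {c}; register 4 → {h}; register 5 → {l, f}; register 6 → {d}. Every pair that conflicts lands in different registers.

6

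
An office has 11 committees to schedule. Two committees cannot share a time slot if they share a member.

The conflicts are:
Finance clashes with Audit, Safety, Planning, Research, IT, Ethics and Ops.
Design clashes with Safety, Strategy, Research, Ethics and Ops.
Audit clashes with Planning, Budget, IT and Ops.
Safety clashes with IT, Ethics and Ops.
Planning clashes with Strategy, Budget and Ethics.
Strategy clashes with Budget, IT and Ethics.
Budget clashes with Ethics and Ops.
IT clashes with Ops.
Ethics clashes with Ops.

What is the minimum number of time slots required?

Finance, Audit, IT, Ops all conflict with each other, so at least 4 time slots are needed.
4 time slots suffice: time slot 1 → {Finance, Design, Budget}; time slot 2 → {Planning, Research, Ops}; time slot 3 → {IT, Ethics}; time slot 4 → {Audit, Safety, Strategy}. No two conflicting committees share a time slot.

4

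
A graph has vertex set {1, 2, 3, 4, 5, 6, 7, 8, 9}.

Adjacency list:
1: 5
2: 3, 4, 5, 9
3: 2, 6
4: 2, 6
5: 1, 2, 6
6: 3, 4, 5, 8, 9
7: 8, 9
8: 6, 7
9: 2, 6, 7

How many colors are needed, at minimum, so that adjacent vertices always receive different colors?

6 and 9 are adjacent, so at least 2 colors are needed.
2 colors suffice: color red → {1, 2, 6, 7}; color blue → {3, 4, 5, 8, 9}. Every edge joins two different colors.

2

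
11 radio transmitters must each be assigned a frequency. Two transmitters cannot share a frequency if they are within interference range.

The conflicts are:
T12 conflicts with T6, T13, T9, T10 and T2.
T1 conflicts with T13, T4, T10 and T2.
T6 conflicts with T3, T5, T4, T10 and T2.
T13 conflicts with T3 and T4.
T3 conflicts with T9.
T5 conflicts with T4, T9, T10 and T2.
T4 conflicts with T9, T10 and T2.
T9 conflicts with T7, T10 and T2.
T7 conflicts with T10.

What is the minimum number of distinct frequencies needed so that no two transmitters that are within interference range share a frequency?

T6, T5, T4, T10 are mutually in conflict, so at least 4 frequencies are needed.
A valid assignment using 4 frequencies: T12=1, T1=3, T6=3, T13=2, T3=1, T5=4, T4=1, T9=3, T7=1, T10=2, T2=2. Every pair that conflicts lands in different frequencies.

4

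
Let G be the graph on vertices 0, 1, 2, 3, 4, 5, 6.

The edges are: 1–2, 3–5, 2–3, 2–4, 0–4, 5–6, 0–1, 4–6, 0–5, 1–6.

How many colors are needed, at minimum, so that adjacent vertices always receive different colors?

3

The cycle 0-1-2-3-5-0 has odd length 5, so it cannot be 2-colored; at least 3 colors are needed.
3 colors suffice: color a → {0, 2, 6}; color b → {1, 4, 5}; color c → {3}. Each edge has distinct colors on its endpoints.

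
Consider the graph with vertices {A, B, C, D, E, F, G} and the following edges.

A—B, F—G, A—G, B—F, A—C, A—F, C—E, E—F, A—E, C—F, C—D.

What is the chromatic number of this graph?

4

A, C, E, F are pairwise adjacent (a clique of size 4), so at least 4 colors are needed.
4 colors suffice: color red → {D, F}; color blue → {A}; color green → {B, C, G}; color yellow → {E}. Each edge has distinct colors on its endpoints.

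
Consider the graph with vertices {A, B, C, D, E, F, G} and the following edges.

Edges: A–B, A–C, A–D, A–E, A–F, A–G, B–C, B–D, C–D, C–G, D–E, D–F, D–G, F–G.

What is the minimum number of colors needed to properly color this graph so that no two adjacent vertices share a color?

A, C, D, G are pairwise adjacent (a clique of size 4), so at least 4 colors are needed.
4 colors suffice: A=2, B=3, C=4, D=1, E=3, F=4, G=3. Every edge joins two different colors.

4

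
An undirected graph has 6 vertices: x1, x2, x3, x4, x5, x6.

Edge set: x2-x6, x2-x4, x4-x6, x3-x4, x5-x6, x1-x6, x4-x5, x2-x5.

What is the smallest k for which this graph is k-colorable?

4

x2, x4, x5, x6 form a clique, so at least 4 colors are needed.
A valid assignment using 4 colors: x1=1, x2=4, x3=2, x4=1, x5=3, x6=2. Every edge joins two different colors.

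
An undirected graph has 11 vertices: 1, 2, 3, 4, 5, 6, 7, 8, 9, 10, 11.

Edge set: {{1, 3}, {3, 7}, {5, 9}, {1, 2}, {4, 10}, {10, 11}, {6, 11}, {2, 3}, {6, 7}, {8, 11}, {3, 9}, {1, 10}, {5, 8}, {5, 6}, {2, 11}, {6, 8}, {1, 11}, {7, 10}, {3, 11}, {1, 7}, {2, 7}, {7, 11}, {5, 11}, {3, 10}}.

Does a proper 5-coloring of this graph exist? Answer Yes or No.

Yes

The chromatic number is 5. 1, 2, 3, 7, 11 form a clique, so at least 5 colors are needed.
5 colors suffice: color red → {4, 9, 11}; color blue → {3, 6}; color green → {5, 7}; color yellow → {1, 8}; color purple → {2, 10}.
That is already a proper 5-coloring.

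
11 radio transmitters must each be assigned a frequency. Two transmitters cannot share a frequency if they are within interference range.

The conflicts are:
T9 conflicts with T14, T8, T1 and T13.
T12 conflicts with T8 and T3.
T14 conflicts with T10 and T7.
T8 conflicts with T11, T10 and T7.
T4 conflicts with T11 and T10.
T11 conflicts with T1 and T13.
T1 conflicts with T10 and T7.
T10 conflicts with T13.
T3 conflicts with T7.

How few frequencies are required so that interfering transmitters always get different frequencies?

2

T9 and T8 conflict, so at least 2 frequencies are needed.
2 frequencies suffice: frequency 1 → {T14, T8, T4, T1, T3, T13}; frequency 2 → {T9, T12, T11, T10, T7}. Every pair that conflicts lands in different frequencies.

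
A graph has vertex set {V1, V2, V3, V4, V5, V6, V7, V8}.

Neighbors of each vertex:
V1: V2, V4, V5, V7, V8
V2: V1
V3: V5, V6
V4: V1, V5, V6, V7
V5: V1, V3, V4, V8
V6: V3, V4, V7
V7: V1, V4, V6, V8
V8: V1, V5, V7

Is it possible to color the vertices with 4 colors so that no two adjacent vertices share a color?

The chromatic number is 3. V1, V7, V8 are pairwise adjacent, so at least 3 colors are needed.
3 colors suffice: V1=R, V2=B, V3=G, V4=G, V5=B, V6=R, V7=B, V8=G.
Since 4 ≥ 3, a proper 4-coloring certainly exists.

Yes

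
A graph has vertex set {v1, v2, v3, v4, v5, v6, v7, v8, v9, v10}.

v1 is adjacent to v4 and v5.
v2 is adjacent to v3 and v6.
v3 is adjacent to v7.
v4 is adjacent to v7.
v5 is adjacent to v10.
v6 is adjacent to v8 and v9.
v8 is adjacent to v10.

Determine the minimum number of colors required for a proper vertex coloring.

The cycle v4-v7-v3-v2-v6-v8-v10-v5-v1-v4 has odd length 9, so it cannot be 2-colored; at least 3 colors are needed.
3 colors suffice: color 1 → {v3, v4, v6, v10}; color 2 → {v2, v5, v7, v8, v9}; color 3 → {v1}. Every edge joins two different colors.

3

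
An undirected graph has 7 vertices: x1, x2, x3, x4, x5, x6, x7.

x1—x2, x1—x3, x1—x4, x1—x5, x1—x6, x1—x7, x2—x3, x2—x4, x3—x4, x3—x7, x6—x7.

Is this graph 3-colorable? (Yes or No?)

No

x1, x2, x3, x4 are mutually adjacent (a clique of size 4), so at least 4 colors are needed.
So 3 colors are not enough.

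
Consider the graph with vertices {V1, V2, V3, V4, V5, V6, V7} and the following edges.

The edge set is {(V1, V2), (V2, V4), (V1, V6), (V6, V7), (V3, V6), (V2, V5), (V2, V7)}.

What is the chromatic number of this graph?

2

V2 and V4 are adjacent, so at least 2 colors are needed.
A valid assignment using 2 colors: V1=2, V2=1, V3=2, V4=2, V5=2, V6=1, V7=2. Each edge has distinct colors on its endpoints.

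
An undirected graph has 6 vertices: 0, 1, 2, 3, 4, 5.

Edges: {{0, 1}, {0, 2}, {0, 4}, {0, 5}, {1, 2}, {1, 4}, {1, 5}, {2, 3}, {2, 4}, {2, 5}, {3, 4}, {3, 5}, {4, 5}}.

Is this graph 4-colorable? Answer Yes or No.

0, 1, 2, 4, 5 are mutually adjacent (a clique of size 5), so at least 5 colors are needed.
So 4 colors are not enough.

No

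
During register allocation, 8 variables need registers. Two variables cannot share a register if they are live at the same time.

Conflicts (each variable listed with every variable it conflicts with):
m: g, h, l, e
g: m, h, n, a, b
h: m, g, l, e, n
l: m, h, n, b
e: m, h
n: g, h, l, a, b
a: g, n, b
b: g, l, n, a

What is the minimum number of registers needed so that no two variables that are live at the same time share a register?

4

g, n, a, b pairwise conflict, so at least 4 registers are needed.
4 registers suffice: register 1 → {h, b}; register 2 → {m, n}; register 3 → {g, l, e}; register 4 → {a}. Every pair that conflicts lands in different registers.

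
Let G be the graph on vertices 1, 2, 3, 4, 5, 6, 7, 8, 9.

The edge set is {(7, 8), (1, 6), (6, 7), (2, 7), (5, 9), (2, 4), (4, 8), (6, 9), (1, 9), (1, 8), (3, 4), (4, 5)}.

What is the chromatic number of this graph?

3

1, 6, 9 form a triangle, so at least 3 colors are needed.
3 colors suffice: color a → {4, 6}; color b → {2, 3, 8, 9}; color c → {1, 5, 7}. Every edge joins two different colors.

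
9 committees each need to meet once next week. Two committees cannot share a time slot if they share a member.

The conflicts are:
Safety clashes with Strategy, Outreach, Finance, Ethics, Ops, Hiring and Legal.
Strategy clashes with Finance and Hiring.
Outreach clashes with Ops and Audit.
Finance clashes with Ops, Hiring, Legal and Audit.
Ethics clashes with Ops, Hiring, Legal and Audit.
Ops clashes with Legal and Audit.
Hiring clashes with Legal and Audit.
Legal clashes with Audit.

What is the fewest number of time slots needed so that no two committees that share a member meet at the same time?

Finance, Hiring, Legal, Audit all conflict with each other, so at least 4 time slots are needed.
A valid assignment using 4 time slots: Safety=1, Strategy=2, Outreach=2, Finance=3, Ethics=3, Ops=4, Hiring=4, Legal=2, Audit=1. Each listed conflict is separated.

4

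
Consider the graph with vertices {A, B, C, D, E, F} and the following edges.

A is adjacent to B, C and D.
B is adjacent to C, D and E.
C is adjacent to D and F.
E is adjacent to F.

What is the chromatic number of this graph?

4

A, B, C, D form a clique, so at least 4 colors are needed.
One proper 4-coloring: A=3, B=1, C=2, D=4, E=2, F=1. No two adjacent vertices share a color.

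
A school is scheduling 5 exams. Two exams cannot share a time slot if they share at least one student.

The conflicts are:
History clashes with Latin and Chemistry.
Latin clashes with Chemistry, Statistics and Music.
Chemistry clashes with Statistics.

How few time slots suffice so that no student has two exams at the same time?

3

History, Latin, Chemistry all conflict with each other, so at least 3 time slots are needed.
A valid assignment using 3 time slots: History=3, Latin=1, Chemistry=2, Statistics=3, Music=2. Each listed conflict is separated.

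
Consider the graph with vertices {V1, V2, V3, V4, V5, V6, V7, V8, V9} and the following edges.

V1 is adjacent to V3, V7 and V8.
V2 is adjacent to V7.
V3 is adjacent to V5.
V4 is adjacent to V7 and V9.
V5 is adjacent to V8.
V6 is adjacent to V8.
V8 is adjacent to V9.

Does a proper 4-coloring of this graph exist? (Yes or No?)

The chromatic number is 3. The cycle V1-V7-V4-V9-V8-V1 has odd length 5, so it cannot be 2-colored; at least 3 colors are needed.
3 colors suffice: color R → {V3, V7, V8}; color B → {V1, V2, V4, V5, V6}; color G → {V9}.
Since 4 ≥ 3, a proper 4-coloring certainly exists.

Yes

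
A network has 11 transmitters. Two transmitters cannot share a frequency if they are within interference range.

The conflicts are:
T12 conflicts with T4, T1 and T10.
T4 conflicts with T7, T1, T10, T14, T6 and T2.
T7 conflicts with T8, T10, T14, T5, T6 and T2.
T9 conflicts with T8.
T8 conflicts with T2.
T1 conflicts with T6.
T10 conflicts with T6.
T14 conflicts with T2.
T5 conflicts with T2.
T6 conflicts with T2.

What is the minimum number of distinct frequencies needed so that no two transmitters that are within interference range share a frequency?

T4, T7, T10, T6 all conflict with each other, so at least 4 frequencies are needed.
Using 4 frequencies: T12=4, T4=2, T7=1, T9=1, T8=2, T1=1, T10=3, T14=4, T5=2, T6=4, T2=3. Every pair that conflicts lands in different frequencies.

4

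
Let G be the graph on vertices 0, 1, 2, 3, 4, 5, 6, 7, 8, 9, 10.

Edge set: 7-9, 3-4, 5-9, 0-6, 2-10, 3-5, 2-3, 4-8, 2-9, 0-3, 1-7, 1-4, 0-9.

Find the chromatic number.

5 and 9 are adjacent, so at least 2 colors are needed.
2 colors suffice: color a → {1, 3, 6, 8, 9, 10}; color b → {0, 2, 4, 5, 7}. Every edge joins two different colors.

2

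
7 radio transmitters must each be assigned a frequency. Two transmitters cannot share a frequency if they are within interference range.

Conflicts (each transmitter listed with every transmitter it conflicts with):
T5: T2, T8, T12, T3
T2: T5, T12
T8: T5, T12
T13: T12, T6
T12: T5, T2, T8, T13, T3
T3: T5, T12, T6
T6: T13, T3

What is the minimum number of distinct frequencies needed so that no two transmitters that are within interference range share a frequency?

T5, T2, T12 all conflict with each other, so at least 3 frequencies are needed.
3 frequencies suffice: T5=2, T2=3, T8=3, T13=2, T12=1, T3=3, T6=1. No two conflicting transmitters share a frequency.

3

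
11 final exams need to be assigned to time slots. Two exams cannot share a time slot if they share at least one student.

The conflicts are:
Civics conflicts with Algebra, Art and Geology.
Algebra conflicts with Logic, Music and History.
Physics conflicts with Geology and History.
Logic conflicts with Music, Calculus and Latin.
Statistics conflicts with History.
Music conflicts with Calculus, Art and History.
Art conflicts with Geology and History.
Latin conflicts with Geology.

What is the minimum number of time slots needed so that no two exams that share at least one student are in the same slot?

3

Civics, Art, Geology are mutually in conflict, so at least 3 time slots are needed.
3 time slots suffice: time slot 1 → {Statistics, Music, Geology}; time slot 2 → {Civics, Logic, History}; time slot 3 → {Algebra, Physics, Calculus, Art, Latin}. Each listed conflict is separated.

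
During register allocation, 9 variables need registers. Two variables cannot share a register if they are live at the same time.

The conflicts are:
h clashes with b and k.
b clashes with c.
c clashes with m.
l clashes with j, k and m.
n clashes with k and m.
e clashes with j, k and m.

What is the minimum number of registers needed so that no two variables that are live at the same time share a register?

n and m conflict, so at least 2 registers are needed.
A valid assignment using 2 registers: h=2, b=1, c=2, l=2, n=2, e=2, j=1, k=1, m=1. Each listed conflict is separated.

2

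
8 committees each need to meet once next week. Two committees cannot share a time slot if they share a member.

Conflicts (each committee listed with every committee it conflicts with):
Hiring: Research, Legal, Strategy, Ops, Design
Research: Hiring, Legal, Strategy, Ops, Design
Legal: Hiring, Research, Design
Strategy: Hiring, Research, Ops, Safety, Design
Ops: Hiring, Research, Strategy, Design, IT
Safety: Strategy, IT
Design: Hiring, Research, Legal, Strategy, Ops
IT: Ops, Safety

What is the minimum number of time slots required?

5

Hiring, Research, Strategy, Ops, Design are mutually in conflict, so at least 5 time slots are needed.
Using 5 time slots: Hiring=1, Research=5, Legal=2, Strategy=2, Ops=3, Safety=1, Design=4, IT=2. Each listed conflict is separated.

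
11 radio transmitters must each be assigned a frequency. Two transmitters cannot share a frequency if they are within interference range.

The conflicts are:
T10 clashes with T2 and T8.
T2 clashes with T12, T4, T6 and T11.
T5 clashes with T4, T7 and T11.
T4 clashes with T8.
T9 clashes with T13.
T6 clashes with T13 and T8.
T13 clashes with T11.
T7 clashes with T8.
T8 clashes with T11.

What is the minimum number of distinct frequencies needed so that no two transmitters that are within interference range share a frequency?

2

T5 and T7 conflict, so at least 2 frequencies are needed.
2 frequencies suffice: T10=2, T2=1, T12=2, T5=1, T4=2, T9=2, T6=2, T13=1, T7=2, T8=1, T11=2. Each listed conflict is separated.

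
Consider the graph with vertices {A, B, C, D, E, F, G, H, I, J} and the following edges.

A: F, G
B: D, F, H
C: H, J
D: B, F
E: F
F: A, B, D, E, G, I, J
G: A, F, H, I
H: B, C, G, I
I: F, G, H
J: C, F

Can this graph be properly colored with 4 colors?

The chromatic number is 3. B, D, F are mutually adjacent, so at least 3 colors are needed.
A valid assignment using 3 colors: A=3, B=2, C=3, D=3, E=2, F=1, G=2, H=1, I=3, J=2.
Since 4 ≥ 3, a proper 4-coloring certainly exists.

Yes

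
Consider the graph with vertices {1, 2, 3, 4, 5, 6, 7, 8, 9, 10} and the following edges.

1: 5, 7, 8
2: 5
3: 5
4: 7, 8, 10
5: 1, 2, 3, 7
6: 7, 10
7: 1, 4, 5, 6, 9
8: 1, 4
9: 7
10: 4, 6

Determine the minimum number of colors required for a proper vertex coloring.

1, 5, 7 form a triangle, so at least 3 colors are needed.
3 colors suffice: color red → {2, 3, 7, 8, 10}; color blue → {4, 5, 6, 9}; color green → {1}. Each edge has distinct colors on its endpoints.

3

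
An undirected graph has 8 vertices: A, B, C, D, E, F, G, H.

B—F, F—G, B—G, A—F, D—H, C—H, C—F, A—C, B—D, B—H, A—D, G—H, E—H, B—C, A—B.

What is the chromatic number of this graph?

A, B, C, F form a clique, so at least 4 colors are needed.
A valid assignment using 4 colors: A=3, B=1, C=4, D=4, E=1, F=2, G=3, H=2. No two adjacent vertices share a color.

4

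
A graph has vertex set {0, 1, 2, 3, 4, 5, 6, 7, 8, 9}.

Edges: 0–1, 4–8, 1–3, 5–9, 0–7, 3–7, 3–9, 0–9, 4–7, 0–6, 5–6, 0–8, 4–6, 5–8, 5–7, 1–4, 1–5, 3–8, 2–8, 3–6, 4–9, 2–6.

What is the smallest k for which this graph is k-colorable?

5 and 8 are adjacent, so at least 2 colors are needed.
2 colors suffice: color a → {0, 2, 3, 4, 5}; color b → {1, 6, 7, 8, 9}. Every edge joins two different colors.

2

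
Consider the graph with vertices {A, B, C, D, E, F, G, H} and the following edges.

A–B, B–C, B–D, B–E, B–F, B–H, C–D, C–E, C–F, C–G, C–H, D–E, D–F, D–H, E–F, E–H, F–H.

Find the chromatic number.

6

B, C, D, E, F, H are mutually adjacent (a clique of size 6), so at least 6 colors are needed.
6 colors suffice: A=1, B=2, C=1, D=6, E=5, F=4, G=2, H=3. Each edge has distinct colors on its endpoints.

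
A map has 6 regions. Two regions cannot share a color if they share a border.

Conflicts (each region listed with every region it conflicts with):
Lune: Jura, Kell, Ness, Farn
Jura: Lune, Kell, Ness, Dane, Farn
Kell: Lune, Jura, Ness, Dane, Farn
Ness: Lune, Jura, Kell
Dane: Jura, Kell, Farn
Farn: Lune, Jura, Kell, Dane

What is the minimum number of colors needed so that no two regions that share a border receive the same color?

4

Jura, Kell, Dane, Farn all conflict with each other, so at least 4 colors are needed.
4 colors suffice: color 1 → {Kell}; color 2 → {Jura}; color 3 → {Ness, Farn}; color 4 → {Lune, Dane}. No two conflicting regions share a color.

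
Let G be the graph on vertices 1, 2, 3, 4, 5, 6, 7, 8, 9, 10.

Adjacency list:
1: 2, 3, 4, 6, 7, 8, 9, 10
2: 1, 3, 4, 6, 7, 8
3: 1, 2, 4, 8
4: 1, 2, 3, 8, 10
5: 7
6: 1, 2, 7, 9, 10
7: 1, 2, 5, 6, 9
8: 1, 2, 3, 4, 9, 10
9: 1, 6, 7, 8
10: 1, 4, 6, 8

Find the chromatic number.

5

1, 2, 3, 4, 8 are mutually adjacent (a clique of size 5), so at least 5 colors are needed.
5 colors suffice: 1=a, 2=b, 3=e, 4=d, 5=a, 6=c, 7=d, 8=c, 9=b, 10=b. No two adjacent vertices share a color.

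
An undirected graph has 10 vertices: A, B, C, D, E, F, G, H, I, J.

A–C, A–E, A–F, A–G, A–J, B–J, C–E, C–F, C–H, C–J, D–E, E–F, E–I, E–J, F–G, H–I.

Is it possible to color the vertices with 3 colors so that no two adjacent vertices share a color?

A, C, E, F form a clique, so at least 4 colors are needed.
So 3 colors are not enough.

No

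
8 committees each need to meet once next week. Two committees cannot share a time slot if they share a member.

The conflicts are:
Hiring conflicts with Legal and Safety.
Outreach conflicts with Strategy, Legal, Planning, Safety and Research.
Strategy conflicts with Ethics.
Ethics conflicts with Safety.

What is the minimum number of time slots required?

Outreach and Planning conflict, so at least 2 time slots are needed.
2 time slots suffice: time slot 1 → {Hiring, Outreach, Ethics}; time slot 2 → {Strategy, Legal, Planning, Safety, Research}. No two conflicting committees share a time slot.

2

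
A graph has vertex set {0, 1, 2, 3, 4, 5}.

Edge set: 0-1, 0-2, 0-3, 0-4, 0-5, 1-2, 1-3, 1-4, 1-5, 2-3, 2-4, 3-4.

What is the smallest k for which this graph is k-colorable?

5

0, 1, 2, 3, 4 are mutually adjacent (a clique of size 5), so at least 5 colors are needed.
5 colors suffice: color red → {1}; color blue → {0}; color green → {4, 5}; color yellow → {2}; color purple → {3}. No two adjacent vertices share a color.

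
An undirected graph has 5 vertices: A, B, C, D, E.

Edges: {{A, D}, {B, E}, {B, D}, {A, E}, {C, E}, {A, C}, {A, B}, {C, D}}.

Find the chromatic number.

3

A, C, E form a triangle, so at least 3 colors are needed.
3 colors suffice: A=1, B=3, C=3, D=2, E=2. Each edge has distinct colors on its endpoints.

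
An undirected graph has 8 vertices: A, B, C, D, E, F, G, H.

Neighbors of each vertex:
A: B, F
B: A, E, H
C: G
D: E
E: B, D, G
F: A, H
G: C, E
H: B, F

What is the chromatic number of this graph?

2

F and H are adjacent, so at least 2 colors are needed.
2 colors suffice: A=2, B=1, C=2, D=1, E=2, F=1, G=1, H=2. Every edge joins two different colors.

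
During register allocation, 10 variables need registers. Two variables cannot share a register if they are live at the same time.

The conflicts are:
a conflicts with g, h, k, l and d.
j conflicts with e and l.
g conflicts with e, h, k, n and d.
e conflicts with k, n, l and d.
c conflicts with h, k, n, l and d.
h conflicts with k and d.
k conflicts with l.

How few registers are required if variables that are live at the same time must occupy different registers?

a, g, h, k are mutually in conflict, so at least 4 registers are needed.
4 registers suffice: register 1 → {e, h}; register 2 → {j, k, n, d}; register 3 → {g, l}; register 4 → {a, c}. Every pair that conflicts lands in different registers.

4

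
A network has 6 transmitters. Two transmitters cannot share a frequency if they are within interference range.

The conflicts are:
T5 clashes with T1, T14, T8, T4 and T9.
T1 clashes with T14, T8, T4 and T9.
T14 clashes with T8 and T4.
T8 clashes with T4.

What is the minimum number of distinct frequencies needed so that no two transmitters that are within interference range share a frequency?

T5, T1, T14, T8, T4 are mutually in conflict, so at least 5 frequencies are needed.
5 frequencies suffice: frequency 1 → {T5}; frequency 2 → {T1}; frequency 3 → {T14, T9}; frequency 4 → {T4}; frequency 5 → {T8}. No two conflicting transmitters share a frequency.

5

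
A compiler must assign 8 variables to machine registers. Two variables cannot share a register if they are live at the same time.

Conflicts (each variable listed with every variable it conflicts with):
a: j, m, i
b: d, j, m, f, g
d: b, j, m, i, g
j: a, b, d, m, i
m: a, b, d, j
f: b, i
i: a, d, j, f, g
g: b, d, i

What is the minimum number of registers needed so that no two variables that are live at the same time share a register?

b, d, j, m pairwise conflict, so at least 4 registers are needed.
4 registers suffice: a=1, b=2, d=1, j=3, m=4, f=1, i=2, g=3. No two conflicting variables share a register.

4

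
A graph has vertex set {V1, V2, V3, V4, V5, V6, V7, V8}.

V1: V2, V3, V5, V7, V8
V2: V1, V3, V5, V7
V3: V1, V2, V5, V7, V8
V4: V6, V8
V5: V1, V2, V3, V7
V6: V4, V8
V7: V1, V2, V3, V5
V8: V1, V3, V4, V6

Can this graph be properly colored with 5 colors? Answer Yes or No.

The chromatic number is 5. V1, V2, V3, V5, V7 form a clique, so at least 5 colors are needed.
A valid assignment using 5 colors: V1=2, V2=3, V3=1, V4=1, V5=5, V6=2, V7=4, V8=3.
That is already a proper 5-coloring.

Yes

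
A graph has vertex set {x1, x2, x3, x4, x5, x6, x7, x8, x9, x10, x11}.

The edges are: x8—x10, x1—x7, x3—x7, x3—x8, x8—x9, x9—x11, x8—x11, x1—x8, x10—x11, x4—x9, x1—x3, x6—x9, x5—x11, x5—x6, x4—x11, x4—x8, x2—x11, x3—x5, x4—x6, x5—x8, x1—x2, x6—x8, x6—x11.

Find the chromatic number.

5

x4, x6, x8, x9, x11 are mutually adjacent (a clique of size 5), so at least 5 colors are needed.
5 colors suffice: color 1 → {x2, x7, x8}; color 2 → {x1, x11}; color 3 → {x3, x6, x10}; color 4 → {x4, x5}; color 5 → {x9}. No two adjacent vertices share a color.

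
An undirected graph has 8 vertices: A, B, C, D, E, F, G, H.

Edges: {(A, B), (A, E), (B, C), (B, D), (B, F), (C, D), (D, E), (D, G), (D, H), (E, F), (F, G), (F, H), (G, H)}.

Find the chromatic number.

3

F, G, H are mutually adjacent, so at least 3 colors are needed.
One proper 3-coloring: A=1, B=2, C=3, D=1, E=2, F=1, G=3, H=2. Each edge has distinct colors on its endpoints.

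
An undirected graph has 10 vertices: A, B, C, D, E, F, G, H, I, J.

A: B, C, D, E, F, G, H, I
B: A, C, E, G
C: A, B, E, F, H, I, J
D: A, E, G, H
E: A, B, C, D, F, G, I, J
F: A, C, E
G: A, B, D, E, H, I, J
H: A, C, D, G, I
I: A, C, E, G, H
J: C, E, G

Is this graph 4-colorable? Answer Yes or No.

The chromatic number is 4. A, C, E, F form a clique, so at least 4 colors are needed.
4 colors suffice: color red → {A, J}; color blue → {E, H}; color green → {C, G}; color yellow → {B, D, F, I}.
That is already a proper 4-coloring.

Yes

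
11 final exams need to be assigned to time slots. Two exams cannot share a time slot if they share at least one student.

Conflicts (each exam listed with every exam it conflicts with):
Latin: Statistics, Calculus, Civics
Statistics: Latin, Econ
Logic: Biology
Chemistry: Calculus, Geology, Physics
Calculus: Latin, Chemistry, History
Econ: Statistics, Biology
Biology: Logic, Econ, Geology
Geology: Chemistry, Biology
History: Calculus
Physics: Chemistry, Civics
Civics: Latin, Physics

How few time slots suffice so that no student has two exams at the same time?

3

The cycle Chemistry-Calculus-Latin-Civics-Physics-Chemistry has odd length 5, so it cannot be 2-colored; at least 3 time slots are needed.
3 time slots suffice: Latin=1, Statistics=2, Logic=2, Chemistry=1, Calculus=2, Econ=3, Biology=1, Geology=2, History=1, Physics=2, Civics=3. Every pair that conflicts lands in different time slots.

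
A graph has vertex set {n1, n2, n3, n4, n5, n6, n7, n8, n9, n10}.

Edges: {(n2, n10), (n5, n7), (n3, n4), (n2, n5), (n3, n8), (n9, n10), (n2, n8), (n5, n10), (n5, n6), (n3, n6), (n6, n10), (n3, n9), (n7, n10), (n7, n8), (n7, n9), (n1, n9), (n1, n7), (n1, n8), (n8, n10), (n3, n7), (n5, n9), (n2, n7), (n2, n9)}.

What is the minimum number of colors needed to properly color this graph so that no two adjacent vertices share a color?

5

n2, n5, n7, n9, n10 are mutually adjacent (a clique of size 5), so at least 5 colors are needed.
5 colors suffice: color 1 → {n4, n6, n7}; color 2 → {n1, n3, n10}; color 3 → {n8, n9}; color 4 → {n5}; color 5 → {n2}. Each edge has distinct colors on its endpoints.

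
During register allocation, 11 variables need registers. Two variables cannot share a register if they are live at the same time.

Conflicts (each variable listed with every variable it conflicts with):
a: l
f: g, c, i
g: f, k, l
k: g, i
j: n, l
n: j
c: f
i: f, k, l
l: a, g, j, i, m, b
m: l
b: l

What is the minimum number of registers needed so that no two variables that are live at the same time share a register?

2

j and n conflict, so at least 2 registers are needed.
A valid assignment using 2 registers: a=2, f=1, g=2, k=1, j=2, n=1, c=2, i=2, l=1, m=2, b=2. Every pair that conflicts lands in different registers.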